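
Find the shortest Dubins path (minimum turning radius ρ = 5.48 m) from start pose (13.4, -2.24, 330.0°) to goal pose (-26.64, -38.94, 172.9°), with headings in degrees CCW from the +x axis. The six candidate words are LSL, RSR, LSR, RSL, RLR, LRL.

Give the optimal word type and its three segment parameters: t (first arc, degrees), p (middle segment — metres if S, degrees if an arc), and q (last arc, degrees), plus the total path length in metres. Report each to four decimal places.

RSR: t = 114.0940°, p = 45.2143 m, q = 43.0060°, L = 60.2399 m

Let ψ = atan2(Δy, Δx) = atan2(-36.70, -40.04) = -137.4921° be the start→goal bearing.
Normalize: d = |goal − start| / ρ = 54.314746/5.48 = 9.911450, α = (θ_start − ψ) mod 360° = 107.4921° = 1.876092 rad, β = (θ_goal − ψ) mod 360° = 310.3921° = 5.417365 rad.
Common terms: sin α = 0.953758, cos α = -0.300575, sin β = -0.761627, cos β = 0.648015, cos(α−β) = -0.921185, d² = 98.236840. Work in radians in the unit-radius frame; every candidate has L = ρ·(t + p + q).
LSL: p² = 2 + d² − 2cos(α−β) + 2d(sin α − sin β) = 136.083122; p = √p² = 11.665467; φ = atan2(cos β − cos α, d + sin α − sin β) = 0.081406 rad; t = (φ − α) mod 2π = 4.488499 rad, q = (β − φ) mod 2π = 5.335959 rad → L = 5.48·(4.488499 + 11.665467 + 5.335959) = 5.48·21.489925 = 117.764791 m
RSR: p² = 2 + d² − 2cos(α−β) + 2d(sin β − sin α) = 68.075299; p = √p² = 8.250776; φ = atan2(cos α − cos β, d − sin α + sin β) = -0.115225 rad; t = (α − φ) mod 2π = 1.991317 rad, q = (φ − β) mod 2π = 0.750596 rad → L = 5.48·(1.991317 + 8.250776 + 0.750596) = 5.48·10.992688 = 60.239930 m
LSR: p² = d² − 2 + 2cos(α−β) + 2d(sin α + sin β) = 98.203063; p = √p² = 9.909746; φ = atan2(−cos α − cos β, d + sin α + sin β) − atan2(−2, p) = 0.164772 rad; t = (φ − α) mod 2π = 4.571866 rad, q = (φ − β) mod 2π = 1.030593 rad → L = 5.48·(4.571866 + 9.909746 + 1.030593) = 5.48·15.512204 = 85.006878 m
RSL: p² = d² − 2 + 2cos(α−β) − 2d(sin α + sin β) = 90.585875; p = √p² = 9.517661; φ = atan2(cos α + cos β, d − sin α − sin β) − atan2(2, p) = -0.171390 rad; t = (α − φ) mod 2π = 2.047482 rad, q = (β − φ) mod 2π = 5.588755 rad → L = 5.48·(2.047482 + 9.517661 + 5.588755) = 5.48·17.153898 = 94.003360 m
RLR: c = (6 − d² + 2cos(α−β) + 2d(sin α − sin β))/8 = -7.509412, |c| > 1 → infeasible
LRL: c = (6 − d² + 2cos(α−β) − 2d(sin α − sin β))/8 = -16.010390, |c| > 1 → infeasible
Shortest: RSR with L = 60.239930 m ≈ 60.2399 m
Convert RSR to answer units (arcs ×180/π): t = 1.991317·180/π = 114.0940°, p = ρ·p = 5.48·8.250776 = 45.2143 m, q = 0.750596·180/π = 43.0060°, L = 60.2399 m.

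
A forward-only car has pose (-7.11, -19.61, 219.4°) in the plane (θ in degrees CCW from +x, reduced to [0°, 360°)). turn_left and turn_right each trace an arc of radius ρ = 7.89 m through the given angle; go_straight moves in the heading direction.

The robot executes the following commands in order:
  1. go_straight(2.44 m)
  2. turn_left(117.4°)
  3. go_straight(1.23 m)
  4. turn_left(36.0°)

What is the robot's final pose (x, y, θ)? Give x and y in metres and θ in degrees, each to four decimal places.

set_pose: (x, y, θ) = (-7.1100, -19.6100, 219.4000°), ρ = 7.89
go_straight(2.44): x += 2.44·cos θ, y += 2.44·sin θ → (-8.9955, -21.1587, 219.4000°)
turn_left(117.4°): centre at ρ to the left, rotate +117.4° → (-7.0956, -34.5076, 336.8000°)
go_straight(1.23): x += 1.23·cos θ, y += 1.23·sin θ → (-5.9651, -34.9921, 336.8000°)
turn_left(36.0°): centre at ρ to the left, rotate +36.0° → (-1.1089, -35.4341, 372.8000° ≡ 12.8000°)

(-1.1089, -35.4341, 12.8000°)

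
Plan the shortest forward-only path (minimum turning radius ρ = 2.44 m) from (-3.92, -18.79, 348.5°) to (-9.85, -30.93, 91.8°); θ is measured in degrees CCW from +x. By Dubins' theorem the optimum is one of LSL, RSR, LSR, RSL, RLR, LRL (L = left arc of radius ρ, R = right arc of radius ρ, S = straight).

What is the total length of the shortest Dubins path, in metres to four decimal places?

Let ψ = atan2(Δy, Δx) = atan2(-12.14, -5.93) = -116.0340° be the start→goal bearing.
Normalize: d = |goal − start| / ρ = 13.510903/2.44 = 5.537255, α = (θ_start − ψ) mod 360° = 104.5340° = 1.824463 rad, β = (θ_goal − ψ) mod 360° = 207.8340° = 3.627388 rad.
Common terms: sin α = 0.967999, cos α = -0.250955, sin β = -0.466912, cos β = -0.884304, cos(α−β) = -0.230050, d² = 30.661197. Work in radians in the unit-radius frame; every candidate has L = ρ·(t + p + q).
LSL: p² = 2 + d² − 2cos(α−β) + 2d(sin α − sin β) = 49.012229; p = √p² = 7.000873; φ = atan2(cos β − cos α, d + sin α − sin β) = -0.090591 rad; t = (φ − α) mod 2π = 4.368131 rad, q = (β − φ) mod 2π = 3.717979 rad → L = 2.44·(4.368131 + 7.000873 + 3.717979) = 2.44·15.086984 = 36.812241 m
RSR: p² = 2 + d² − 2cos(α−β) + 2d(sin β − sin α) = 17.230363; p = √p² = 4.150947; φ = atan2(cos α − cos β, d − sin α + sin β) = 0.153178 rad; t = (α − φ) mod 2π = 1.671285 rad, q = (φ − β) mod 2π = 2.808975 rad → L = 2.44·(1.671285 + 4.150947 + 2.808975) = 2.44·8.631207 = 21.060146 m
LSR: p² = d² − 2 + 2cos(α−β) + 2d(sin α + sin β) = 33.750390; p = √p² = 5.809509; φ = atan2(−cos α − cos β, d + sin α + sin β) − atan2(−2, p) = 0.517394 rad; t = (φ − α) mod 2π = 4.976116 rad, q = (φ − β) mod 2π = 3.173191 rad → L = 2.44·(4.976116 + 5.809509 + 3.173191) = 2.44·13.958816 = 34.059512 m
RSL: p² = d² − 2 + 2cos(α−β) − 2d(sin α + sin β) = 22.651804; p = √p² = 4.759391; φ = atan2(cos α + cos β, d − sin α − sin β) − atan2(2, p) = -0.619532 rad; t = (α − φ) mod 2π = 2.443995 rad, q = (β − φ) mod 2π = 4.246920 rad → L = 2.44·(2.443995 + 4.759391 + 4.246920) = 2.44·11.450306 = 27.938746 m
RLR: c = (6 − d² + 2cos(α−β) + 2d(sin α − sin β))/8 = -1.153795, |c| > 1 → infeasible
LRL: c = (6 − d² + 2cos(α−β) − 2d(sin α − sin β))/8 = -5.126529, |c| > 1 → infeasible
Shortest: RSR with L = 21.060146 m ≈ 21.0601 m

21.0601 m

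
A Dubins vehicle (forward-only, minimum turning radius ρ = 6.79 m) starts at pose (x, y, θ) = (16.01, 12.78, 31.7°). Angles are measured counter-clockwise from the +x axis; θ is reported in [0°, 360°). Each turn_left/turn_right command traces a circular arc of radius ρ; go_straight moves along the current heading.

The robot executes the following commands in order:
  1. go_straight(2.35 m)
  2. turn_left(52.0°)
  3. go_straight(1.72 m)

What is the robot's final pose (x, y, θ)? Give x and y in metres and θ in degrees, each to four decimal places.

(21.3792, 20.7564, 83.7000°)

set_pose: (x, y, θ) = (16.0100, 12.7800, 31.7000°), ρ = 6.79
go_straight(2.35): x += 2.35·cos θ, y += 2.35·sin θ → (18.0094, 14.0149, 31.7000°)
turn_left(52.0°): centre at ρ to the left, rotate +52.0° → (21.1904, 19.0468, 83.7000°)
go_straight(1.72): x += 1.72·cos θ, y += 1.72·sin θ → (21.3792, 20.7564, 83.7000°)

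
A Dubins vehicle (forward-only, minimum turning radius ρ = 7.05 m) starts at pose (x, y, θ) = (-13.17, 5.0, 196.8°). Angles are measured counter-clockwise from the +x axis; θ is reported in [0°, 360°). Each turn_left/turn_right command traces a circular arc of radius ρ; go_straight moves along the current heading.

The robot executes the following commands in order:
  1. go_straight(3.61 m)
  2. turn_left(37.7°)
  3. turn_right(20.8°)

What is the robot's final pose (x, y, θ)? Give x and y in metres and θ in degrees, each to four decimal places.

set_pose: (x, y, θ) = (-13.1700, 5.0000, 196.8000°), ρ = 7.05
go_straight(3.61): x += 3.61·cos θ, y += 3.61·sin θ → (-16.6259, 3.9566, 196.8000°)
turn_left(37.7°): centre at ρ to the left, rotate +37.7° → (-20.3278, 1.3014, 234.5000°)
turn_right(20.8°): centre at ρ to the right, rotate −20.8° → (-22.1556, -0.4699, 213.7000°)

(-22.1556, -0.4699, 213.7000°)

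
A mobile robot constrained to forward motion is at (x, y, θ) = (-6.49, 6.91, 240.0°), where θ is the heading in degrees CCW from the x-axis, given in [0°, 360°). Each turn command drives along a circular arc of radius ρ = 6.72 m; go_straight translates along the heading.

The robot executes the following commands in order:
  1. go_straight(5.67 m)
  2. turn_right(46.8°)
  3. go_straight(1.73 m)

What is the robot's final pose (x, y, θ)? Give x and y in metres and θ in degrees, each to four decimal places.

set_pose: (x, y, θ) = (-6.4900, 6.9100, 240.0000°), ρ = 6.72
go_straight(5.67): x += 5.67·cos θ, y += 5.67·sin θ → (-9.3250, 1.9996, 240.0000°)
turn_right(46.8°): centre at ρ to the right, rotate −46.8° → (-13.6102, -1.1828, 193.2000°)
go_straight(1.73): x += 1.73·cos θ, y += 1.73·sin θ → (-15.2945, -1.5779, 193.2000°)

(-15.2945, -1.5779, 193.2000°)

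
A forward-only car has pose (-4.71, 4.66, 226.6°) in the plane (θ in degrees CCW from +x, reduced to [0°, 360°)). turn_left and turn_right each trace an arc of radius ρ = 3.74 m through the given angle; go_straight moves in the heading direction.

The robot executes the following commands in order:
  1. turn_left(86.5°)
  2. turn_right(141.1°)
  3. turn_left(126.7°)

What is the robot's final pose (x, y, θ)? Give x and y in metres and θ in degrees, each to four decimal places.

set_pose: (x, y, θ) = (-4.7100, 4.6600, 226.6000°), ρ = 3.74
turn_left(86.5°): centre at ρ to the left, rotate +86.5° → (-4.7234, -0.4652, 313.1000°)
turn_right(141.1°): centre at ρ to the right, rotate −141.1° → (-7.9747, -6.7242, 172.0000°)
turn_left(126.7°): centre at ρ to the left, rotate +126.7° → (-11.7758, -12.2238, 298.7000°)

(-11.7758, -12.2238, 298.7000°)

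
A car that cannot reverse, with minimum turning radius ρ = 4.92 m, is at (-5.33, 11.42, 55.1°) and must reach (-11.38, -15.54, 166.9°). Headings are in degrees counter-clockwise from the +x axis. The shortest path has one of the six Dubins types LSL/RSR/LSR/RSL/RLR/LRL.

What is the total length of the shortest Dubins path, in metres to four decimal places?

Let ψ = atan2(Δy, Δx) = atan2(-26.96, -6.05) = -102.6480° be the start→goal bearing.
Normalize: d = |goal − start| / ρ = 27.630492/4.92 = 5.615954, α = (θ_start − ψ) mod 360° = 157.7480° = 2.753222 rad, β = (θ_goal − ψ) mod 360° = 269.5480° = 4.704500 rad.
Common terms: sin α = 0.378681, cos α = -0.925527, sin β = -0.999969, cos β = -0.007889, cos(α−β) = -0.371368, d² = 31.538936. Work in radians in the unit-radius frame; every candidate has L = ρ·(t + p + q).
LSL: p² = 2 + d² − 2cos(α−β) + 2d(sin α − sin β) = 49.766536; p = √p² = 7.054540; φ = atan2(cos β − cos α, d + sin α − sin β) = 0.130447 rad; t = (φ − α) mod 2π = 3.660410 rad, q = (β − φ) mod 2π = 4.574053 rad → L = 4.92·(3.660410 + 7.054540 + 4.574053) = 4.92·15.289004 = 75.221897 m
RSR: p² = 2 + d² − 2cos(α−β) + 2d(sin β − sin α) = 18.796807; p = √p² = 4.335528; φ = atan2(cos α − cos β, d − sin α + sin β) = -0.213269 rad; t = (α − φ) mod 2π = 2.966491 rad, q = (φ − β) mod 2π = 1.365416 rad → L = 4.92·(2.966491 + 4.335528 + 1.365416) = 4.92·8.667436 = 42.643784 m
LSR: p² = d² − 2 + 2cos(α−β) + 2d(sin α + sin β) = 21.817949; p = √p² = 4.670969; φ = atan2(−cos α − cos β, d + sin α + sin β) − atan2(−2, p) = 0.589310 rad; t = (φ − α) mod 2π = 4.119273 rad, q = (φ − β) mod 2π = 2.167995 rad → L = 4.92·(4.119273 + 4.670969 + 2.167995) = 4.92·10.958236 = 53.914522 m
RSL: p² = d² − 2 + 2cos(α−β) − 2d(sin α + sin β) = 35.774452; p = √p² = 5.981175; φ = atan2(cos α + cos β, d − sin α − sin β) − atan2(2, p) = -0.471244 rad; t = (α − φ) mod 2π = 3.224466 rad, q = (β − φ) mod 2π = 5.175744 rad → L = 4.92·(3.224466 + 5.981175 + 5.175744) = 4.92·14.381386 = 70.756417 m
RLR: c = (6 − d² + 2cos(α−β) + 2d(sin α − sin β))/8 = -1.349601, |c| > 1 → infeasible
LRL: c = (6 − d² + 2cos(α−β) − 2d(sin α − sin β))/8 = -5.220817, |c| > 1 → infeasible
Shortest: RSR with L = 42.643784 m ≈ 42.6438 m

42.6438 m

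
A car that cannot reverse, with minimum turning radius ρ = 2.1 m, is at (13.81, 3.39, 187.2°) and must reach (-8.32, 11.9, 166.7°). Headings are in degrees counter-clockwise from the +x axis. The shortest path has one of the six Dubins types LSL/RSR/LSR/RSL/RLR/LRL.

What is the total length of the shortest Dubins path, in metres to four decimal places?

Let ψ = atan2(Δy, Δx) = atan2(8.51, -22.13) = 158.9660° be the start→goal bearing.
Normalize: d = |goal − start| / ρ = 23.709850/2.1 = 11.290405, α = (θ_start − ψ) mod 360° = 28.2340° = 0.492777 rad, β = (θ_goal − ψ) mod 360° = 7.7340° = 0.134984 rad.
Common terms: sin α = 0.473074, cos α = 0.881023, sin β = 0.134575, cos β = 0.990903, cos(α−β) = 0.936672, d² = 127.473243. Work in radians in the unit-radius frame; every candidate has L = ρ·(t + p + q).
LSL: p² = 2 + d² − 2cos(α−β) + 2d(sin α − sin β) = 135.243488; p = √p² = 11.629423; φ = atan2(cos β − cos α, d + sin α − sin β) = 0.009449 rad; t = (φ − α) mod 2π = 5.799857 rad, q = (β − φ) mod 2π = 0.125536 rad → L = 2.1·(5.799857 + 11.629423 + 0.125536) = 2.1·17.554816 = 36.865114 m
RSR: p² = 2 + d² − 2cos(α−β) + 2d(sin β − sin α) = 119.956309; p = √p² = 10.952457; φ = atan2(cos α − cos β, d − sin α + sin β) = -0.010033 rad; t = (α − φ) mod 2π = 0.502810 rad, q = (φ − β) mod 2π = 6.138168 rad → L = 2.1·(0.502810 + 10.952457 + 6.138168) = 2.1·17.593435 = 36.946213 m
LSR: p² = d² − 2 + 2cos(α−β) + 2d(sin α + sin β) = 141.067799; p = √p² = 11.877197; φ = atan2(−cos α − cos β, d + sin α + sin β) − atan2(−2, p) = 0.010774 rad; t = (φ − α) mod 2π = 5.801182 rad, q = (φ − β) mod 2π = 6.158974 rad → L = 2.1·(5.801182 + 11.877197 + 6.158974) = 2.1·23.837353 = 50.058441 m
RSL: p² = d² − 2 + 2cos(α−β) − 2d(sin α + sin β) = 113.625375; p = √p² = 10.659520; φ = atan2(cos α + cos β, d − sin α − sin β) − atan2(2, p) = -0.012002 rad; t = (α − φ) mod 2π = 0.504779 rad, q = (β − φ) mod 2π = 0.146986 rad → L = 2.1·(0.504779 + 10.659520 + 0.146986) = 2.1·11.311285 = 23.753699 m
RLR: c = (6 − d² + 2cos(α−β) + 2d(sin α − sin β))/8 = -13.994539, |c| > 1 → infeasible
LRL: c = (6 − d² + 2cos(α−β) − 2d(sin α − sin β))/8 = -15.905436, |c| > 1 → infeasible
Shortest: RSL with L = 23.753699 m ≈ 23.7537 m

23.7537 m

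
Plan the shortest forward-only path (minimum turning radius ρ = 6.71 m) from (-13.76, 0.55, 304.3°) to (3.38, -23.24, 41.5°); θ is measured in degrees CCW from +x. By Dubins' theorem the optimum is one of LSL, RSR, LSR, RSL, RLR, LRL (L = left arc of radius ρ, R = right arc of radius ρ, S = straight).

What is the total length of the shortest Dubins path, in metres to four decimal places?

Let ψ = atan2(Δy, Δx) = atan2(-23.79, 17.14) = -54.2284° be the start→goal bearing.
Normalize: d = |goal − start| / ρ = 29.321386/6.71 = 4.369804, α = (θ_start − ψ) mod 360° = 358.5284° = 6.257500 rad, β = (θ_goal − ψ) mod 360° = 95.7284° = 1.670775 rad.
Common terms: sin α = -0.025682, cos α = 0.999670, sin β = 0.995006, cos β = -0.099812, cos(α−β) = -0.125333, d² = 19.095189. Work in radians in the unit-radius frame; every candidate has L = ρ·(t + p + q).
LSL: p² = 2 + d² − 2cos(α−β) + 2d(sin α − sin β) = 12.425437; p = √p² = 3.524973; φ = atan2(cos β − cos α, d + sin α − sin β) = -0.317205 rad; t = (φ − α) mod 2π = 5.991665 rad, q = (β − φ) mod 2π = 1.987980 rad → L = 6.71·(5.991665 + 3.524973 + 1.987980) = 6.71·11.504619 = 77.195991 m
RSR: p² = 2 + d² − 2cos(α−β) + 2d(sin β − sin α) = 30.266274; p = √p² = 5.501479; φ = atan2(cos α − cos β, d − sin α + sin β) = 0.201207 rad; t = (α − φ) mod 2π = 6.056293 rad, q = (φ − β) mod 2π = 4.813617 rad → L = 6.71·(6.056293 + 5.501479 + 4.813617) = 6.71·16.371390 = 109.852026 m
LSR: p² = d² − 2 + 2cos(α−β) + 2d(sin α + sin β) = 25.316035; p = √p² = 5.031504; φ = atan2(−cos α − cos β, d + sin α + sin β) − atan2(−2, p) = 0.211374 rad; t = (φ − α) mod 2π = 0.237059 rad, q = (φ − β) mod 2π = 4.823785 rad → L = 6.71·(0.237059 + 5.031504 + 4.823785) = 6.71·10.092348 = 67.719658 m
RSL: p² = d² − 2 + 2cos(α−β) − 2d(sin α + sin β) = 8.373010; p = √p² = 2.893615; φ = atan2(cos α + cos β, d − sin α − sin β) − atan2(2, p) = -0.346083 rad; t = (α − φ) mod 2π = 0.320398 rad, q = (β − φ) mod 2π = 2.016858 rad → L = 6.71·(0.320398 + 2.893615 + 2.016858) = 6.71·5.230871 = 35.099144 m
RLR: c = (6 − d² + 2cos(α−β) + 2d(sin α − sin β))/8 = -2.783284, |c| > 1 → infeasible
LRL: c = (6 − d² + 2cos(α−β) − 2d(sin α − sin β))/8 = -0.553180; p = 2π − arccos c = 4.126213 rad; φ = atan2(cos β − cos α, d + sin α − sin β) = -0.317205 rad; t = (φ − α + p/2) mod 2π = 1.771586 rad, q = (β − α − t + p) mod 2π = 4.051086 rad → L = 6.71·(1.771586 + 4.126213 + 4.051086) = 6.71·9.948886 = 66.757022 m
Shortest: RSL with L = 35.099144 m ≈ 35.0991 m

35.0991 m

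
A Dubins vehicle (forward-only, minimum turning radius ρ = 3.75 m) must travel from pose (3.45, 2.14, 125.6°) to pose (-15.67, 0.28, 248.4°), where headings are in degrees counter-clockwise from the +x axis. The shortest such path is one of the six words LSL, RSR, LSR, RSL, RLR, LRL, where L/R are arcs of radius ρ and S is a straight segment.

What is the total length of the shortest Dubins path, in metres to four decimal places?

20.6658 m

Let ψ = atan2(Δy, Δx) = atan2(-1.86, -19.12) = -174.4437° be the start→goal bearing.
Normalize: d = |goal − start| / ρ = 19.210258/3.75 = 5.122735, α = (θ_start − ψ) mod 360° = 300.0437° = 5.236751 rad, β = (θ_goal − ψ) mod 360° = 62.8437° = 1.096830 rad.
Common terms: sin α = -0.865644, cos α = 0.500661, sin β = 0.889765, cos β = 0.456419, cos(α−β) = -0.541708, d² = 26.242418. Work in radians in the unit-radius frame; every candidate has L = ρ·(t + p + q).
LSL: p² = 2 + d² − 2cos(α−β) + 2d(sin α − sin β) = 11.340848; p = √p² = 3.367617; φ = atan2(cos β − cos α, d + sin α − sin β) = -0.013138 rad; t = (φ − α) mod 2π = 1.033296 rad, q = (β − φ) mod 2π = 1.109968 rad → L = 3.75·(1.033296 + 3.367617 + 1.109968) = 3.75·5.510882 = 20.665807 m
RSR: p² = 2 + d² − 2cos(α−β) + 2d(sin β − sin α) = 47.310821; p = √p² = 6.878286; φ = atan2(cos α − cos β, d − sin α + sin β) = 0.006432 rad; t = (α − φ) mod 2π = 5.230319 rad, q = (φ − β) mod 2π = 5.192787 rad → L = 3.75·(5.230319 + 6.878286 + 5.192787) = 3.75·17.301392 = 64.880222 m
LSR: p² = d² − 2 + 2cos(α−β) + 2d(sin α + sin β) = 23.406137; p = √p² = 4.837989; φ = atan2(−cos α − cos β, d + sin α + sin β) − atan2(−2, p) = 0.208146 rad; t = (φ − α) mod 2π = 1.254580 rad, q = (φ − β) mod 2π = 5.394501 rad → L = 3.75·(1.254580 + 4.837989 + 5.394501) = 3.75·11.487070 = 43.076513 m
RSL: p² = d² − 2 + 2cos(α−β) − 2d(sin α + sin β) = 22.911866; p = √p² = 4.786634; φ = atan2(cos α + cos β, d − sin α − sin β) − atan2(2, p) = -0.210228 rad; t = (α − φ) mod 2π = 5.446979 rad, q = (β − φ) mod 2π = 1.307058 rad → L = 3.75·(5.446979 + 4.786634 + 1.307058) = 3.75·11.540670 = 43.277514 m
RLR: c = (6 − d² + 2cos(α−β) + 2d(sin α − sin β))/8 = -4.913853, |c| > 1 → infeasible
LRL: c = (6 − d² + 2cos(α−β) − 2d(sin α − sin β))/8 = -0.417606; p = 2π − arccos c = 4.281580 rad; φ = atan2(cos β − cos α, d + sin α − sin β) = -0.013138 rad; t = (φ − α + p/2) mod 2π = 3.174087 rad, q = (β − α − t + p) mod 2π = 3.250758 rad → L = 3.75·(3.174087 + 4.281580 + 3.250758) = 3.75·10.706424 = 40.149092 m
Shortest: LSL with L = 20.665807 m ≈ 20.6658 m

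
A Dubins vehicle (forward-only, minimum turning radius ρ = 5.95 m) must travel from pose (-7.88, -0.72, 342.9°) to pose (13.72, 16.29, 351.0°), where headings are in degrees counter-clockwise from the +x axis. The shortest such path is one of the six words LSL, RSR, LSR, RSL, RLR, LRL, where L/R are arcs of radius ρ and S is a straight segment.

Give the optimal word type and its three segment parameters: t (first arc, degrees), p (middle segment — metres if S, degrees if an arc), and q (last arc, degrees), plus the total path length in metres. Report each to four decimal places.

Let ψ = atan2(Δy, Δx) = atan2(17.01, 21.60) = 38.2204° be the start→goal bearing.
Normalize: d = |goal − start| / ρ = 27.493637/5.95 = 4.620779, α = (θ_start − ψ) mod 360° = 304.6796° = 5.317662 rad, β = (θ_goal − ψ) mod 360° = 312.7796° = 5.459033 rad.
Common terms: sin α = -0.822347, cos α = 0.568986, sin β = -0.733972, cos β = 0.679180, cos(α−β) = 0.990024, d² = 21.351602. Work in radians in the unit-radius frame; every candidate has L = ρ·(t + p + q).
LSL: p² = 2 + d² − 2cos(α−β) + 2d(sin α − sin β) = 20.554833; p = √p² = 4.533744; φ = atan2(cos β − cos α, d + sin α − sin β) = 0.024308 rad; t = (φ − α) mod 2π = 0.989831 rad, q = (β − φ) mod 2π = 5.434726 rad → L = 5.95·(0.989831 + 4.533744 + 5.434726) = 5.95·10.958301 = 65.201890 m
RSR: p² = 2 + d² − 2cos(α−β) + 2d(sin β − sin α) = 22.188277; p = √p² = 4.710443; φ = atan2(cos α − cos β, d − sin α + sin β) = -0.023396 rad; t = (α − φ) mod 2π = 5.341057 rad, q = (φ − β) mod 2π = 0.800756 rad → L = 5.95·(5.341057 + 4.710443 + 0.800756) = 5.95·10.852257 = 64.570929 m
LSR: p² = d² − 2 + 2cos(α−β) + 2d(sin α + sin β) = 6.948835; p = √p² = 2.636064; φ = atan2(−cos α − cos β, d + sin α + sin β) − atan2(−2, p) = 0.262263 rad; t = (φ − α) mod 2π = 1.227787 rad, q = (φ − β) mod 2π = 1.086416 rad → L = 5.95·(1.227787 + 2.636064 + 1.086416) = 5.95·4.950267 = 29.454089 m
RSL: p² = d² − 2 + 2cos(α−β) − 2d(sin α + sin β) = 35.714464; p = √p² = 5.976158; φ = atan2(cos α + cos β, d − sin α − sin β) − atan2(2, p) = -0.123568 rad; t = (α − φ) mod 2π = 5.441230 rad, q = (β − φ) mod 2π = 5.582601 rad → L = 5.95·(5.441230 + 5.976158 + 5.582601) = 5.95·16.999989 = 101.149935 m
RLR: c = (6 − d² + 2cos(α−β) + 2d(sin α − sin β))/8 = -1.773535, |c| > 1 → infeasible
LRL: c = (6 − d² + 2cos(α−β) − 2d(sin α − sin β))/8 = -1.569354, |c| > 1 → infeasible
Shortest: LSR with L = 29.454089 m ≈ 29.4541 m
Convert LSR to answer units (arcs ×180/π): t = 1.227787·180/π = 70.3470°, p = ρ·p = 5.95·2.636064 = 15.6846 m, q = 1.086416·180/π = 62.2470°, L = 29.4541 m.

LSR: t = 70.3470°, p = 15.6846 m, q = 62.2470°, L = 29.4541 m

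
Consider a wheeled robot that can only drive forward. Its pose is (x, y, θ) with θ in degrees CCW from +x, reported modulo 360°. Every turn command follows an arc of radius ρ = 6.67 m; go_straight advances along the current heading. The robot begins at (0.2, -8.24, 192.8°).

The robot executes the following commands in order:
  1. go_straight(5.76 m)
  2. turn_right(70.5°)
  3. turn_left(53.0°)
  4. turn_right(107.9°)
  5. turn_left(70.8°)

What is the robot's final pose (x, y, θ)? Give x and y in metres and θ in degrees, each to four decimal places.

(-24.9472, 13.2538, 138.2000°)

set_pose: (x, y, θ) = (0.2000, -8.2400, 192.8000°), ρ = 6.67
go_straight(5.76): x += 5.76·cos θ, y += 5.76·sin θ → (-5.4169, -9.5161, 192.8000°)
turn_right(70.5°): centre at ρ to the right, rotate −70.5° → (-12.5325, -6.5760, 122.3000°)
turn_left(53.0°): centre at ρ to the left, rotate +53.0° → (-17.6239, -3.4926, 175.3000°)
turn_right(107.9°): centre at ρ to the right, rotate −107.9° → (-23.2351, 5.7183, 67.4000°)
turn_left(70.8°): centre at ρ to the left, rotate +70.8° → (-24.9472, 13.2538, 138.2000°)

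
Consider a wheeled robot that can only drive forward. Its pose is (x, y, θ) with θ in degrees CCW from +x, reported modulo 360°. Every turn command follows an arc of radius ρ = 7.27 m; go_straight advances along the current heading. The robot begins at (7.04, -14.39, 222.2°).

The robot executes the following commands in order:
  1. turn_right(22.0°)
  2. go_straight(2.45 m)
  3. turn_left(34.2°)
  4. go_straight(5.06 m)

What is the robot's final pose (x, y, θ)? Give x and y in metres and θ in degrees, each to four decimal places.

(-3.9789, -23.3783, 234.4000°)

set_pose: (x, y, θ) = (7.0400, -14.3900, 222.2000°), ρ = 7.27
turn_right(22.0°): centre at ρ to the right, rotate −22.0° → (4.6669, -15.8272, 200.2000°)
go_straight(2.45): x += 2.45·cos θ, y += 2.45·sin θ → (2.3676, -16.6732, 200.2000°)
turn_left(34.2°): centre at ρ to the left, rotate +34.2° → (-1.0333, -19.2640, 234.4000°)
go_straight(5.06): x += 5.06·cos θ, y += 5.06·sin θ → (-3.9789, -23.3783, 234.4000°)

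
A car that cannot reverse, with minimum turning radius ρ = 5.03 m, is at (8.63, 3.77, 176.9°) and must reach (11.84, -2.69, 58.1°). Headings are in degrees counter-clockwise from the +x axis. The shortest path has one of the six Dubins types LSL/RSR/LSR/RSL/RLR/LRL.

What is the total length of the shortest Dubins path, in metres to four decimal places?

Let ψ = atan2(Δy, Δx) = atan2(-6.46, 3.21) = -63.5770° be the start→goal bearing.
Normalize: d = |goal − start| / ρ = 7.213577/5.03 = 1.434111, α = (θ_start − ψ) mod 360° = 240.4770° = 4.197116 rad, β = (θ_goal − ψ) mod 360° = 121.6770° = 2.123665 rad.
Common terms: sin α = -0.870158, cos α = -0.492772, sin β = 0.851022, cos β = -0.525131, cos(α−β) = -0.481754, d² = 2.056674. Work in radians in the unit-radius frame; every candidate has L = ρ·(t + p + q).
LSL: p² = 2 + d² − 2cos(α−β) + 2d(sin α − sin β) = 0.083456; p = √p² = 0.288887; φ = atan2(cos β − cos α, d + sin α − sin β) = -3.029347 rad; t = (φ − α) mod 2π = 5.339907 rad, q = (β − φ) mod 2π = 5.153012 rad → L = 5.03·(5.339907 + 0.288887 + 5.153012) = 5.03·10.781806 = 54.232487 m
RSR: p² = 2 + d² − 2cos(α−β) + 2d(sin β − sin α) = 9.956907; p = √p² = 3.155457; φ = atan2(cos α − cos β, d − sin α + sin β) = 0.010255 rad; t = (α − φ) mod 2π = 4.186861 rad, q = (φ − β) mod 2π = 4.169775 rad → L = 5.03·(4.186861 + 3.155457 + 4.169775) = 5.03·11.512093 = 57.905828 m
LSR: p² = d² − 2 + 2cos(α−β) + 2d(sin α + sin β) = -0.961721 < 0 → infeasible
RSL: p² = d² − 2 + 2cos(α−β) − 2d(sin α + sin β) = -0.851946 < 0 → infeasible
RLR: c = (6 − d² + 2cos(α−β) + 2d(sin α − sin β))/8 = -0.244613; p = 2π − arccos c = 4.465268 rad; φ = atan2(cos α − cos β, d − sin α + sin β) = 0.010255 rad; t = (α − φ + p/2) mod 2π = 0.136310 rad, q = (α − β − t + p) mod 2π = 0.119224 rad → L = 5.03·(0.136310 + 4.465268 + 0.119224) = 5.03·4.720802 = 23.745634 m
LRL: c = (6 − d² + 2cos(α−β) − 2d(sin α − sin β))/8 = 0.989568; p = 2π − arccos c = 6.138616 rad; φ = atan2(cos β − cos α, d + sin α − sin β) = -3.029347 rad; t = (φ − α + p/2) mod 2π = 2.126030 rad, q = (β − α − t + p) mod 2π = 1.939135 rad → L = 5.03·(2.126030 + 6.138616 + 1.939135) = 5.03·10.203781 = 51.325017 m
Shortest: RLR with L = 23.745634 m ≈ 23.7456 m

23.7456 m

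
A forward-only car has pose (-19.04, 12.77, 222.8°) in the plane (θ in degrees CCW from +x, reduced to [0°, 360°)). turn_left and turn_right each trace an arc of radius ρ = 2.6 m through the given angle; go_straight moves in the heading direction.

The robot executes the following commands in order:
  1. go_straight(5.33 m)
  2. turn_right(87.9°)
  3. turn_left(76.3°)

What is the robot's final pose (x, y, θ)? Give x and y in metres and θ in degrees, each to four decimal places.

(-29.7476, 9.6097, 211.2000°)

set_pose: (x, y, θ) = (-19.0400, 12.7700, 222.8000°), ρ = 2.6
go_straight(5.33): x += 5.33·cos θ, y += 5.33·sin θ → (-22.9508, 9.1486, 222.8000°)
turn_right(87.9°): centre at ρ to the right, rotate −87.9° → (-26.5590, 9.2210, 134.9000°)
turn_left(76.3°): centre at ρ to the left, rotate +76.3° → (-29.7476, 9.6097, 211.2000°)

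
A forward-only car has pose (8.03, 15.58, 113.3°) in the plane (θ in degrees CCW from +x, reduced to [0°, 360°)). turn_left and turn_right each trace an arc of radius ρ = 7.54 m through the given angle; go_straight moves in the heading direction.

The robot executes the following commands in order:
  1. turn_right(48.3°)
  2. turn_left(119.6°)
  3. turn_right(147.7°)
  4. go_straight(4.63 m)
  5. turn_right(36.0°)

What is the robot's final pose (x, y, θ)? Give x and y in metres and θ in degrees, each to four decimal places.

(3.6627, 50.2859, 0.9000°)

set_pose: (x, y, θ) = (8.0300, 15.5800, 113.3000°), ρ = 7.54
turn_right(48.3°): centre at ρ to the right, rotate −48.3° → (8.1215, 21.7490, 65.0000°)
turn_left(119.6°): centre at ρ to the left, rotate +119.6° → (0.6833, 32.4512, 184.6000°)
turn_right(147.7°): centre at ρ to the right, rotate −147.7° → (-4.4486, 45.9965, 36.9000°)
go_straight(4.63): x += 4.63·cos θ, y += 4.63·sin θ → (-0.7461, 48.7765, 36.9000°)
turn_right(36.0°): centre at ρ to the right, rotate −36.0° → (3.6627, 50.2859, 0.9000°)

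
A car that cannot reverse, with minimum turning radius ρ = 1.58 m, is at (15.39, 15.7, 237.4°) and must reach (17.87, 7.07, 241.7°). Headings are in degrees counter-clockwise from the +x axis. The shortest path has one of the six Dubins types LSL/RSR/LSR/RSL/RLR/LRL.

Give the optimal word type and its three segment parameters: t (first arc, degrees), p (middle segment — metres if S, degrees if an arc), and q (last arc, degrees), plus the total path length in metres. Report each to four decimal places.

Let ψ = atan2(Δy, Δx) = atan2(-8.63, 2.48) = -73.9670° be the start→goal bearing.
Normalize: d = |goal − start| / ρ = 8.979271/1.58 = 5.683083, α = (θ_start − ψ) mod 360° = 311.3670° = 5.434379 rad, β = (θ_goal − ψ) mod 360° = 315.6670° = 5.509428 rad.
Common terms: sin α = -0.750492, cos α = 0.660879, sin β = -0.698828, cos β = 0.715290, cos(α−β) = 0.997185, d² = 32.297428. Work in radians in the unit-radius frame; every candidate has L = ρ·(t + p + q).
LSL: p² = 2 + d² − 2cos(α−β) + 2d(sin α − sin β) = 31.715832; p = √p² = 5.631681; φ = atan2(cos β − cos α, d + sin α − sin β) = 0.009662 rad; t = (φ − α) mod 2π = 0.858468 rad, q = (β − φ) mod 2π = 5.499766 rad → L = 1.58·(0.858468 + 5.631681 + 5.499766) = 1.58·11.989916 = 18.944067 m
RSR: p² = 2 + d² − 2cos(α−β) + 2d(sin β − sin α) = 32.890284; p = √p² = 5.735005; φ = atan2(cos α − cos β, d − sin α + sin β) = -0.009488 rad; t = (α − φ) mod 2π = 5.443866 rad, q = (φ − β) mod 2π = 0.764270 rad → L = 1.58·(5.443866 + 5.735005 + 0.764270) = 1.58·11.943141 = 18.870163 m
LSR: p² = d² − 2 + 2cos(α−β) + 2d(sin α + sin β) = 15.818585; p = √p² = 3.977258; φ = atan2(−cos α − cos β, d + sin α + sin β) − atan2(−2, p) = 0.151658 rad; t = (φ − α) mod 2π = 1.000465 rad, q = (φ − β) mod 2π = 0.925416 rad → L = 1.58·(1.000465 + 3.977258 + 0.925416) = 1.58·5.903139 = 9.326960 m
RSL: p² = d² − 2 + 2cos(α−β) − 2d(sin α + sin β) = 48.765012; p = √p² = 6.983195; φ = atan2(cos α + cos β, d − sin α − sin β) − atan2(2, p) = -0.088331 rad; t = (α − φ) mod 2π = 5.522710 rad, q = (β − φ) mod 2π = 5.597759 rad → L = 1.58·(5.522710 + 6.983195 + 5.597759) = 1.58·18.103664 = 28.603789 m
RLR: c = (6 − d² + 2cos(α−β) + 2d(sin α − sin β))/8 = -3.111286, |c| > 1 → infeasible
LRL: c = (6 − d² + 2cos(α−β) − 2d(sin α − sin β))/8 = -2.964479, |c| > 1 → infeasible
Shortest: LSR with L = 9.326960 m ≈ 9.3270 m
Convert LSR to answer units (arcs ×180/π): t = 1.000465·180/π = 57.3224°, p = ρ·p = 1.58·3.977258 = 6.2841 m, q = 0.925416·180/π = 53.0224°, L = 9.3270 m.

LSR: t = 57.3224°, p = 6.2841 m, q = 53.0224°, L = 9.3270 m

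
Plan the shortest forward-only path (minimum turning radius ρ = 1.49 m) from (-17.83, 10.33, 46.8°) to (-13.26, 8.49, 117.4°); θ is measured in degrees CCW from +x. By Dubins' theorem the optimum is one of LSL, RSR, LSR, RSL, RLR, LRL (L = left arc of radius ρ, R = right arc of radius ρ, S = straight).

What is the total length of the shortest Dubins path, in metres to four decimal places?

Let ψ = atan2(Δy, Δx) = atan2(-1.84, 4.57) = -21.9310° be the start→goal bearing.
Normalize: d = |goal − start| / ρ = 4.926510/1.49 = 3.306382, α = (θ_start − ψ) mod 360° = 68.7310° = 1.199582 rad, β = (θ_goal − ψ) mod 360° = 139.3310° = 2.431785 rad.
Common terms: sin α = 0.931888, cos α = 0.362747, sin β = 0.651688, cos β = -0.758487, cos(α−β) = 0.332161, d² = 10.932165. Work in radians in the unit-radius frame; every candidate has L = ρ·(t + p + q).
LSL: p² = 2 + d² − 2cos(α−β) + 2d(sin α − sin β) = 14.120735; p = √p² = 3.757757; φ = atan2(cos β − cos α, d + sin α − sin β) = -0.302993 rad; t = (φ − α) mod 2π = 4.780610 rad, q = (β − φ) mod 2π = 2.734778 rad → L = 1.49·(4.780610 + 3.757757 + 2.734778) = 1.49·11.273144 = 16.796985 m
RSR: p² = 2 + d² − 2cos(α−β) + 2d(sin β − sin α) = 10.414951; p = √p² = 3.227220; φ = atan2(cos α − cos β, d − sin α + sin β) = 0.354829 rad; t = (α − φ) mod 2π = 0.844753 rad, q = (φ − β) mod 2π = 4.206230 rad → L = 1.49·(0.844753 + 3.227220 + 4.206230) = 1.49·8.278203 = 12.334523 m
LSR: p² = d² − 2 + 2cos(α−β) + 2d(sin α + sin β) = 20.068302; p = √p² = 4.479766; φ = atan2(−cos α − cos β, d + sin α + sin β) − atan2(−2, p) = 0.500652 rad; t = (φ − α) mod 2π = 5.584256 rad, q = (φ − β) mod 2π = 4.352053 rad → L = 1.49·(5.584256 + 4.479766 + 4.352053) = 1.49·14.416075 = 21.479952 m
RSL: p² = d² − 2 + 2cos(α−β) − 2d(sin α + sin β) = -0.875327 < 0 → infeasible
RLR: c = (6 − d² + 2cos(α−β) + 2d(sin α − sin β))/8 = -0.301869; p = 2π − arccos c = 4.405737 rad; φ = atan2(cos α − cos β, d − sin α + sin β) = 0.354829 rad; t = (α − φ + p/2) mod 2π = 3.047621 rad, q = (α − β − t + p) mod 2π = 0.125913 rad → L = 1.49·(3.047621 + 4.405737 + 0.125913) = 1.49·7.579271 = 11.293113 m
LRL: c = (6 − d² + 2cos(α−β) − 2d(sin α − sin β))/8 = -0.765092; p = 2π − arccos c = 3.841205 rad; φ = atan2(cos β − cos α, d + sin α − sin β) = -0.302993 rad; t = (φ − α + p/2) mod 2π = 0.418027 rad, q = (β − α − t + p) mod 2π = 4.655380 rad → L = 1.49·(0.418027 + 3.841205 + 4.655380) = 1.49·8.914612 = 13.282772 m
Shortest: RLR with L = 11.293113 m ≈ 11.2931 m

11.2931 m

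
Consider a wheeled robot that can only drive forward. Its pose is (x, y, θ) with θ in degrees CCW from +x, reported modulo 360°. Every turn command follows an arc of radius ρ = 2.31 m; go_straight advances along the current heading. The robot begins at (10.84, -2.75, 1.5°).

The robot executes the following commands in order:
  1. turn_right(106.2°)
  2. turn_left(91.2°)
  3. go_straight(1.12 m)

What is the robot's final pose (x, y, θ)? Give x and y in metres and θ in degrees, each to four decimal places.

set_pose: (x, y, θ) = (10.8400, -2.7500, 1.5000°), ρ = 2.31
turn_right(106.2°): centre at ρ to the right, rotate −106.2° → (13.1349, -5.6454, -104.7000° ≡ 255.3000°)
turn_left(91.2°): centre at ρ to the left, rotate +91.2° → (14.8300, -8.4777, 346.5000°)
go_straight(1.12): x += 1.12·cos θ, y += 1.12·sin θ → (15.9190, -8.7392, 346.5000°)

(15.9190, -8.7392, 346.5000°)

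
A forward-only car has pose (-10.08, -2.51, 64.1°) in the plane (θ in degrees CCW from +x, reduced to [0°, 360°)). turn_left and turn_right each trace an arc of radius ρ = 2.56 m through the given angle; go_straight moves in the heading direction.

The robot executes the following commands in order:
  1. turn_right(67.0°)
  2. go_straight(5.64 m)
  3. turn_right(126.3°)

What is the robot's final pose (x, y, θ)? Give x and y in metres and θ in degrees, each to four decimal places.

(-0.1605, -5.5316, 230.8000°)

set_pose: (x, y, θ) = (-10.0800, -2.5100, 64.1000°), ρ = 2.56
turn_right(67.0°): centre at ρ to the right, rotate −67.0° → (-7.6476, -1.0715, -2.9000° ≡ 357.1000°)
go_straight(5.64): x += 5.64·cos θ, y += 5.64·sin θ → (-2.0148, -1.3568, 357.1000°)
turn_right(126.3°): centre at ρ to the right, rotate −126.3° → (-0.1605, -5.5316, 230.8000°)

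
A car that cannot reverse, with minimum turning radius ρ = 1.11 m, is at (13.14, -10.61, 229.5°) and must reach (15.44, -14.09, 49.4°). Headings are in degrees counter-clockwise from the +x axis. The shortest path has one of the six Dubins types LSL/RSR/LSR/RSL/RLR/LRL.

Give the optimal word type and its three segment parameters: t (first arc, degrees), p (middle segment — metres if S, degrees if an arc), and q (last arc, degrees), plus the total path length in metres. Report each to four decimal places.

LSL: t = 57.2543°, p = 2.1270 m, q = 122.6457°, L = 5.6123 m

Let ψ = atan2(Δy, Δx) = atan2(-3.48, 2.30) = -56.5385° be the start→goal bearing.
Normalize: d = |goal − start| / ρ = 4.171379/1.11 = 3.757999, α = (θ_start − ψ) mod 360° = 286.0385° = 4.992314 rad, β = (θ_goal − ψ) mod 360° = 105.9385° = 1.848976 rad.
Common terms: sin α = -0.961076, cos α = 0.276283, sin β = 0.961557, cos β = -0.274605, cos(α−β) = -0.999998, d² = 14.122555. Work in radians in the unit-radius frame; every candidate has L = ρ·(t + p + q).
LSL: p² = 2 + d² − 2cos(α−β) + 2d(sin α − sin β) = 3.672045; p = √p² = 1.916258; φ = atan2(cos β − cos α, d + sin α − sin β) = -0.291596 rad; t = (φ − α) mod 2π = 0.999275 rad, q = (β − φ) mod 2π = 2.140572 rad → L = 1.11·(0.999275 + 1.916258 + 2.140572) = 1.11·5.056105 = 5.612277 m
RSR: p² = 2 + d² − 2cos(α−β) + 2d(sin β − sin α) = 32.573059; p = √p² = 5.707281; φ = atan2(cos α − cos β, d − sin α + sin β) = 0.096674 rad; t = (α − φ) mod 2π = 4.895639 rad, q = (φ − β) mod 2π = 4.530884 rad → L = 1.11·(4.895639 + 5.707281 + 4.530884) = 1.11·15.133804 = 16.798523 m
LSR: p² = d² − 2 + 2cos(α−β) + 2d(sin α + sin β) = 10.126171; p = √p² = 3.182165; φ = atan2(−cos α − cos β, d + sin α + sin β) − atan2(−2, p) = 0.560668 rad; t = (φ − α) mod 2π = 1.851540 rad, q = (φ − β) mod 2π = 4.994878 rad → L = 1.11·(1.851540 + 3.182165 + 4.994878) = 1.11·10.028582 = 11.131726 m
RSL: p² = d² − 2 + 2cos(α−β) − 2d(sin α + sin β) = 10.118945; p = √p² = 3.181029; φ = atan2(cos α + cos β, d − sin α − sin β) − atan2(2, p) = -0.560829 rad; t = (α − φ) mod 2π = 5.553142 rad, q = (β − φ) mod 2π = 2.409804 rad → L = 1.11·(5.553142 + 3.181029 + 2.409804) = 1.11·11.143976 = 12.369813 m
RLR: c = (6 − d² + 2cos(α−β) + 2d(sin α − sin β))/8 = -3.071632, |c| > 1 → infeasible
LRL: c = (6 − d² + 2cos(α−β) − 2d(sin α − sin β))/8 = 0.540994; p = 2π − arccos c = 5.284008 rad; φ = atan2(cos β − cos α, d + sin α − sin β) = -0.291596 rad; t = (φ − α + p/2) mod 2π = 3.641279 rad, q = (β − α − t + p) mod 2π = 4.782576 rad → L = 1.11·(3.641279 + 5.284008 + 4.782576) = 1.11·13.707863 = 15.215728 m
Shortest: LSL with L = 5.612277 m ≈ 5.6123 m
Convert LSL to answer units (arcs ×180/π): t = 0.999275·180/π = 57.2543°, p = ρ·p = 1.11·1.916258 = 2.1270 m, q = 2.140572·180/π = 122.6457°, L = 5.6123 m.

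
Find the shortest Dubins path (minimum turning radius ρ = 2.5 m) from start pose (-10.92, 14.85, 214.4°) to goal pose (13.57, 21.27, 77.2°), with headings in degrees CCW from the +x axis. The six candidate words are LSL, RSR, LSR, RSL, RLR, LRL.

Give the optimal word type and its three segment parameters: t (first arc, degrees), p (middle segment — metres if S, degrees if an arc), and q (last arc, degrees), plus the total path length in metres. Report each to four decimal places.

Let ψ = atan2(Δy, Δx) = atan2(6.42, 24.49) = 14.6894° be the start→goal bearing.
Normalize: d = |goal − start| / ρ = 25.317514/2.5 = 10.127005, α = (θ_start − ψ) mod 360° = 199.7106° = 3.485607 rad, β = (θ_goal − ψ) mod 360° = 62.5106° = 1.091015 rad.
Common terms: sin α = -0.337269, cos α = -0.941408, sin β = 0.887096, cos β = 0.461585, cos(α−β) = -0.733730, d² = 102.556240. Work in radians in the unit-radius frame; every candidate has L = ρ·(t + p + q).
LSL: p² = 2 + d² − 2cos(α−β) + 2d(sin α − sin β) = 81.225396; p = √p² = 9.012513; φ = atan2(cos β − cos α, d + sin α − sin β) = 0.156307 rad; t = (φ − α) mod 2π = 2.953886 rad, q = (β − φ) mod 2π = 0.934708 rad → L = 2.5·(2.953886 + 9.012513 + 0.934708) = 2.5·12.901107 = 32.252767 m
RSR: p² = 2 + d² − 2cos(α−β) + 2d(sin β − sin α) = 130.822003; p = √p² = 11.437745; φ = atan2(cos α − cos β, d − sin α + sin β) = -0.122973 rad; t = (α − φ) mod 2π = 3.608580 rad, q = (φ − β) mod 2π = 5.069197 rad → L = 2.5·(3.608580 + 11.437745 + 5.069197) = 2.5·20.115522 = 50.288804 m
LSR: p² = d² − 2 + 2cos(α−β) + 2d(sin α + sin β) = 110.224983; p = √p² = 10.498809; φ = atan2(−cos α − cos β, d + sin α + sin β) − atan2(−2, p) = 0.233153 rad; t = (φ − α) mod 2π = 3.030731 rad, q = (φ − β) mod 2π = 5.425323 rad → L = 2.5·(3.030731 + 10.498809 + 5.425323) = 2.5·18.954862 = 47.387156 m
RSL: p² = d² − 2 + 2cos(α−β) − 2d(sin α + sin β) = 87.952578; p = √p² = 9.378304; φ = atan2(cos α + cos β, d − sin α − sin β) − atan2(2, p) = -0.260170 rad; t = (α − φ) mod 2π = 3.745777 rad, q = (β − φ) mod 2π = 1.351185 rad → L = 2.5·(3.745777 + 9.378304 + 1.351185) = 2.5·14.475265 = 36.188163 m
RLR: c = (6 − d² + 2cos(α−β) + 2d(sin α − sin β))/8 = -15.352750, |c| > 1 → infeasible
LRL: c = (6 − d² + 2cos(α−β) − 2d(sin α − sin β))/8 = -9.153175, |c| > 1 → infeasible
Shortest: LSL with L = 32.252767 m ≈ 32.2528 m
Convert LSL to answer units (arcs ×180/π): t = 2.953886·180/π = 169.2452°, p = ρ·p = 2.5·9.012513 = 22.5313 m, q = 0.934708·180/π = 53.5548°, L = 32.2528 m.

LSL: t = 169.2452°, p = 22.5313 m, q = 53.5548°, L = 32.2528 m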